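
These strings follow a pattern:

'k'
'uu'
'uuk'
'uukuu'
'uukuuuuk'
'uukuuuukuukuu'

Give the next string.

uukuuuukuukuuuukuuuuk

Each term (from the third on) is the previous term followed by the one before it: term 3 = uu·k = uuk.
So term 7 is uukuuuukuukuu·uukuuuuk.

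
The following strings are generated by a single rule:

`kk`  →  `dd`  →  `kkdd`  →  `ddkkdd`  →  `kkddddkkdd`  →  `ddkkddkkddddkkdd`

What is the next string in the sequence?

kkddddkkddddkkddkkddddkkdd

Each term (from the third on) is the two preceding terms concatenated in order: term 3 = kk·dd = kkdd.
So term 7 is kkddddkkdd·ddkkddkkddddkkdd.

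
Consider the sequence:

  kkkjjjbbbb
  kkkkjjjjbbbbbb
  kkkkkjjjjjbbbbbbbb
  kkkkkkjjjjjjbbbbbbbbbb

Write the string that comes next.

Each string has the form k^{n+2} j^{n+2} b^{2n+2} (n = 1, 2, …).
At n = 5 the blocks have lengths 7, 7, 12.

kkkkkkkjjjjjjjbbbbbbbbbbbb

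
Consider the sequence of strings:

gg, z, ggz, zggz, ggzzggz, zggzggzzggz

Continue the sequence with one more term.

This is a Fibonacci-style word recurrence s(k) = s(k−2)·s(k−1): e.g. gg·z = ggz.
So term 7 is ggzzggz·zggzggzzggz.

ggzzggzzggzggzzggz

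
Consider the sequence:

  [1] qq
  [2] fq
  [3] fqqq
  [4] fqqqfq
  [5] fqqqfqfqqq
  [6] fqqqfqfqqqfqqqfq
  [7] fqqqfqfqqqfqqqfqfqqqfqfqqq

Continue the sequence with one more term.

fqqqfqfqqqfqqqfqfqqqfqfqqqfqqqfqfqqqfqqqfq

Each term (from the third on) is the previous term followed by the one before it: term 3 = fq·qq = fqqq.
Continuing: fqqqfqfqqqfqqqfqfqqqfqfqqq · fqqqfqfqqqfqqqfq gives term 8.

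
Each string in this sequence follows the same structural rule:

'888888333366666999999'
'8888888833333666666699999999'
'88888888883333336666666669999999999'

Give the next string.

888888888888333333366666666666999999999999

Term n consists of 2n 8's, followed by n+1 3's, followed by 2n-1 6's, followed by 2n 9's, where the shown terms are n = 3, 4, 5.
For the next term, n = 6, so the run lengths are 12, 7, 11, 12.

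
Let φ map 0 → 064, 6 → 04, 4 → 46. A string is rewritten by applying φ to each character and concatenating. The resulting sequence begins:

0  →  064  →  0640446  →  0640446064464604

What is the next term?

φ(0640446064464604) expands symbol-by-symbol to 064 04 46 064 46 46 04 064 04 46 46 04 46 04 064 46; joining the 16 pieces gives the next term.

064044606446460406404464604460406446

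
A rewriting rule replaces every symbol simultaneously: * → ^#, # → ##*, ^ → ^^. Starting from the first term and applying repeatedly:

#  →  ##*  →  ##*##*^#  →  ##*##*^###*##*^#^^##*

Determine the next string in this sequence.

##*##*^###*##*^#^^##*##*##*^###*##*^#^^##*^^^^##*##*^#

Applying the rule to each of the 21 symbols of ##*##*^###*##*^#^^##* gives the pieces ##* ##* ^# ##* ##* ^# ^^ ##* ##* ##* ^# ##* ##* ^# ^^ ##* ^^ ^^ ##* ##* ^#, which concatenate to the answer.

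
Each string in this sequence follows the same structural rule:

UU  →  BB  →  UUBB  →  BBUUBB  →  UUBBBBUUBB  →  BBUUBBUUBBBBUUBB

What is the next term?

UUBBBBUUBBBBUUBBUUBBBBUUBB

This is a Fibonacci-style word recurrence s(k) = s(k−2)·s(k−1): e.g. UU·BB = UUBB.
So term 7 is UUBBBBUUBB·BBUUBBUUBBBBUUBB.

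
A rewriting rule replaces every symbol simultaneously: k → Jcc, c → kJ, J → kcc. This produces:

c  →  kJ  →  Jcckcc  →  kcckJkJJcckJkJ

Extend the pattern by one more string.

JcckJkJJcckccJcckcckcckJkJJcckccJcckcc

φ(kcckJkJJcckJkJ) expands symbol-by-symbol to Jcc kJ kJ Jcc kcc Jcc kcc kcc kJ kJ Jcc kcc Jcc kcc; joining the 14 pieces gives the next term.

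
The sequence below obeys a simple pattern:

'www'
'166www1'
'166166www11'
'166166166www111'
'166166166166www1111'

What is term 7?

Every step adds 166 to the front and 1 to the end of the previous string.
From 166166166166www1111, 2 further steps: 166166166166www1111 → 166166166166166www11111 → (answer).

166166166166166166www111111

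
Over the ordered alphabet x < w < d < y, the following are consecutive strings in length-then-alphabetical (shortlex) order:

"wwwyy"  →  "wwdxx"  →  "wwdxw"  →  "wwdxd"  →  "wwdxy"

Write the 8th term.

Advancing 3 positions from wwdxy through wwdxy → wwdwx → wwdww reaches term 8.

wwdwd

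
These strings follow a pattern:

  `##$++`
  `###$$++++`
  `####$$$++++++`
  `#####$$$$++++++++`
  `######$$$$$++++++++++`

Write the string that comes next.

#######$$$$$$++++++++++++

Each string has the form #^{n+1} $^{n} +^{2n} (n = 1, 2, …).
For the next term, n = 6, so the run lengths are 7, 6, 12.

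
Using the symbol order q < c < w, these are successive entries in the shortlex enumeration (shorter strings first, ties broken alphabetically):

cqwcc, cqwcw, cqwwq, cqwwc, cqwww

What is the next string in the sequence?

The successor of cqwww increments the rightmost position that isn't already w and resets every position after it to q.

ccqqq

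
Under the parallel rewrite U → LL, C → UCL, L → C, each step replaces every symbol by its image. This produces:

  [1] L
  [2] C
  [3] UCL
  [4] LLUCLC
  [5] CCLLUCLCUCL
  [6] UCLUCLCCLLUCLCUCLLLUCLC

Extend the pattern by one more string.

φ(UCLUCLCCLLUCLCUCLLLUCLC) expands symbol-by-symbol to LL UCL C LL UCL C UCL UCL C C LL UCL C UCL LL UCL C C C LL UCL C UCL; joining the 23 pieces gives the next term.

LLUCLCLLUCLCUCLUCLCCLLUCLCUCLLLUCLCCCLLUCLCUCL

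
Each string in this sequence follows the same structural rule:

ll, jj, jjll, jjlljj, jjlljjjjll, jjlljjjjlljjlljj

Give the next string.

jjlljjjjlljjlljjjjlljjjjll

This is a Fibonacci-style word recurrence s(k) = s(k−1)·s(k−2): e.g. jj·ll = jjll.
So term 7 is jjlljjjjlljjlljj·jjlljjjjll.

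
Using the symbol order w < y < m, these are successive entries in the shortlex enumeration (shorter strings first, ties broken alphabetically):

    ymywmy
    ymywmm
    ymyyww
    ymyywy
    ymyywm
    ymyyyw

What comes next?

ymyyyy

Find the rightmost character of ymyyyw below m, bump it to the next letter, and reset everything to its right to w.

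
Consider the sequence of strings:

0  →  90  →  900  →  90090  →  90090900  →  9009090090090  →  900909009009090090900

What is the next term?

9009090090090900909009009090090090

From term 3 onward, concatenate the last term with the second-to-last: 90·0 = 900, 900·90 = 90090, …
Continuing: 900909009009090090900 · 9009090090090 gives term 8.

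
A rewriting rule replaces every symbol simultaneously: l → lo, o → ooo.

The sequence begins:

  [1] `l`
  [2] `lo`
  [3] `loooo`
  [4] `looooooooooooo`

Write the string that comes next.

Rewriting the 14 symbols of looooooooooooo one by one yields lo ooo ooo ooo ooo ooo ooo ooo ooo ooo ooo ooo ooo ooo; concatenated:

loooooooooooooooooooooooooooooooooooooooo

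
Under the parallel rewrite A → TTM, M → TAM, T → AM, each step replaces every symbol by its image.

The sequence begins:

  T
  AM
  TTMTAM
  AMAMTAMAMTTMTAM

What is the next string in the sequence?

Replace each of the 15 characters of AMAMTAMAMTTMTAM in place — TTM TAM TTM TAM AM TTM TAM TTM TAM AM AM TAM AM TTM TAM — and concatenate.

TTMTAMTTMTAMAMTTMTAMTTMTAMAMAMTAMAMTTMTAM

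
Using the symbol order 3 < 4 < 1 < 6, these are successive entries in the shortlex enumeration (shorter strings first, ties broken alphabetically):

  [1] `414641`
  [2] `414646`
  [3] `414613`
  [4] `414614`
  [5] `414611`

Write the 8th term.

Continuing the enumeration 3 steps past 414611: 414611 → 414616 → 414663 → (answer).

414664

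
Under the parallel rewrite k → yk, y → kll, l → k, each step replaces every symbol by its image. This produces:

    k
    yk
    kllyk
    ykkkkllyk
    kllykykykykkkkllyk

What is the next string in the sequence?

φ(kllykykykykkkkllyk) expands symbol-by-symbol to yk k k kll yk kll yk kll yk kll yk yk yk yk k k kll yk; joining the 18 pieces gives the next term.

ykkkkllykkllykkllykkllykykykykkkkllyk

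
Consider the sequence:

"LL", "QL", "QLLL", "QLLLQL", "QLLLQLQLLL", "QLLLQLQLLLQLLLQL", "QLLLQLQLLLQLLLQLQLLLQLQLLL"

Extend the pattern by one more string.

This is a Fibonacci-style word recurrence s(k) = s(k−1)·s(k−2): e.g. QL·LL = QLLL.
Continuing: QLLLQLQLLLQLLLQLQLLLQLQLLL · QLLLQLQLLLQLLLQL gives term 8.

QLLLQLQLLLQLLLQLQLLLQLQLLLQLLLQLQLLLQLLLQL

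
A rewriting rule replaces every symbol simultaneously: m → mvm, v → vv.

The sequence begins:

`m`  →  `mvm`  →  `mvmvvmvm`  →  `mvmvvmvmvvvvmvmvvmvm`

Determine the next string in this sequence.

Rewriting the 20 symbols of mvmvvmvmvvvvmvmvvmvm one by one yields mvm vv mvm vv vv mvm vv mvm vv vv vv vv mvm vv mvm vv vv mvm vv mvm; concatenated:

mvmvvmvmvvvvmvmvvmvmvvvvvvvvmvmvvmvmvvvvmvmvvmvm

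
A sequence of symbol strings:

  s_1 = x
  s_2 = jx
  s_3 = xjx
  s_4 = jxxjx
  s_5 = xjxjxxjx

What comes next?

This is a Fibonacci-style word recurrence s(k) = s(k−2)·s(k−1): e.g. x·jx = xjx.
So term 6 is jxxjx·xjxjxxjx.

jxxjxxjxjxxjx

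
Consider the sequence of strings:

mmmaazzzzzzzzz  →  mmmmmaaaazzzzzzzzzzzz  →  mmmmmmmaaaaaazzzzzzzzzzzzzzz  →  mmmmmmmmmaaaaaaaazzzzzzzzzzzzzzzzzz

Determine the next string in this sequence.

mmmmmmmmmmmaaaaaaaaaazzzzzzzzzzzzzzzzzzzzz

Reading off run lengths: m runs 3, 5, 7, 9; a runs 2, 4, 6, 8; z runs 9, 12, 15, 18 — each is linear in n, where the shown terms are n = 2, 3, 4, 5.
Setting n = 6 gives 11, 10, 21 characters in each block.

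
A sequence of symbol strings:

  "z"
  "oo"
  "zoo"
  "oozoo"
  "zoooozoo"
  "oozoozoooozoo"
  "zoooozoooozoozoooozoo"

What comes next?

This is a Fibonacci-style word recurrence s(k) = s(k−2)·s(k−1): e.g. z·oo = zoo.
So term 8 is oozoozoooozoo·zoooozoooozoozoooozoo.

oozoozoooozoozoooozoooozoozoooozoo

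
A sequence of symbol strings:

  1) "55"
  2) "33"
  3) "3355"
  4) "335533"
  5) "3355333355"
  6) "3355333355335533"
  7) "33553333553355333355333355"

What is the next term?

335533335533553333553333553355333355335533

This is a Fibonacci-style word recurrence s(k) = s(k−1)·s(k−2): e.g. 33·55 = 3355.
Continuing: 33553333553355333355333355 · 3355333355335533 gives term 8.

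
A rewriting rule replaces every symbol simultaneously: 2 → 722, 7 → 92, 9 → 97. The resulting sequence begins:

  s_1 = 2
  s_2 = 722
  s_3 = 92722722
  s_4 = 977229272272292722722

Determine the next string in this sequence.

979292722722977229272272292722722977229272272292722722

φ(977229272272292722722) expands symbol-by-symbol to 97 92 92 722 722 97 722 92 722 722 92 722 722 97 722 92 722 722 92 722 722; joining the 21 pieces gives the next term.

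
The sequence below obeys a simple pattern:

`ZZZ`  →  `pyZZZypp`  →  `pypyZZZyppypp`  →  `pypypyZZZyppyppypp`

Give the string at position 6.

pypypypypyZZZyppyppyppyppypp

s(k+1) = py·s(k)·ypp, so each term gains py as a prefix and ypp as a suffix.
From pypypyZZZyppyppypp, 2 further steps: pypypyZZZyppyppypp → pypypypyZZZyppyppyppypp → (answer).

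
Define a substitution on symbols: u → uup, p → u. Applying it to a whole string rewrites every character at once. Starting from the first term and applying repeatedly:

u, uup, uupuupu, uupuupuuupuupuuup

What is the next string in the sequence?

uupuupuuupuupuuupuupuupuuupuupuuupuupuupu

Applying the rule to each of the 17 symbols of uupuupuuupuupuuup gives the pieces uup uup u uup uup u uup uup uup u uup uup u uup uup uup u, which concatenate to the answer.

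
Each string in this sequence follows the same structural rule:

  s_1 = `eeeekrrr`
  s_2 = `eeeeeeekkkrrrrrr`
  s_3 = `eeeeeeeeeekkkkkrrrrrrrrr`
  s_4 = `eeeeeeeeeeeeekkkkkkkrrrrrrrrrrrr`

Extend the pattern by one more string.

Reading off run lengths: e runs 4, 7, 10, 13; k runs 1, 3, 5, 7; r runs 3, 6, 9, 12 — each is linear in n (n = 1, 2, …).
For the next term, n = 5, so the run lengths are 16, 9, 15.

eeeeeeeeeeeeeeeekkkkkkkkkrrrrrrrrrrrrrrr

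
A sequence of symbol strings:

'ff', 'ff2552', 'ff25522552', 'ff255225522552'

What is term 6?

The strings grow by a fixed suffix 2552 each time.
From ff255225522552, 2 further steps: ff255225522552 → ff2552255225522552 → (answer).

ff25522552255225522552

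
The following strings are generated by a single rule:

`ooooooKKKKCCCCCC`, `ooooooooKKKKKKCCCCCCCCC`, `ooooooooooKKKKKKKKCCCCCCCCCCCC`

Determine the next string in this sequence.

ooooooooooooKKKKKKKKKKCCCCCCCCCCCCCCC

Term n consists of 2n+2 o's, followed by 2n K's, followed by 3n C's, where the shown terms are n = 2, 3, 4.
At n = 5 the blocks have lengths 12, 10, 15.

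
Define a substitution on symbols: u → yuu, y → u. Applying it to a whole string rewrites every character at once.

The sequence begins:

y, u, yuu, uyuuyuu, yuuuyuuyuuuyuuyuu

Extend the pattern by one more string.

uyuuyuuyuuuyuuyuuuyuuyuuyuuuyuuyuuuyuuyuu

Applying the rule to each of the 17 symbols of yuuuyuuyuuuyuuyuu gives the pieces u yuu yuu yuu u yuu yuu u yuu yuu yuu u yuu yuu u yuu yuu, which concatenate to the answer.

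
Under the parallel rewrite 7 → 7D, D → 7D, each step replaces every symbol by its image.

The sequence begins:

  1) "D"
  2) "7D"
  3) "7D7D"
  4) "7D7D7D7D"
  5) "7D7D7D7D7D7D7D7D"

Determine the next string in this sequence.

Applying the rule to each of the 16 symbols of 7D7D7D7D7D7D7D7D gives the pieces 7D 7D 7D 7D 7D 7D 7D 7D 7D 7D 7D 7D 7D 7D 7D 7D, which concatenate to the answer.

7D7D7D7D7D7D7D7D7D7D7D7D7D7D7D7D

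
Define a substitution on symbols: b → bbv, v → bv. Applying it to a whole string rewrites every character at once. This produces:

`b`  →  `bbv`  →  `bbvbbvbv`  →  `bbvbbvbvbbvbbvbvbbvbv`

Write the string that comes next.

bbvbbvbvbbvbbvbvbbvbvbbvbbvbvbbvbbvbvbbvbvbbvbbvbvbbvbv

φ(bbvbbvbvbbvbbvbvbbvbv) expands symbol-by-symbol to bbv bbv bv bbv bbv bv bbv bv bbv bbv bv bbv bbv bv bbv bv bbv bbv bv bbv bv; joining the 21 pieces gives the next term.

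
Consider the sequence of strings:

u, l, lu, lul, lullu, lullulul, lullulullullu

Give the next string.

This is a Fibonacci-style word recurrence s(k) = s(k−1)·s(k−2): e.g. l·u = lu.
Continuing: lullulullullu · lullulul gives term 8.

lullulullullulullulul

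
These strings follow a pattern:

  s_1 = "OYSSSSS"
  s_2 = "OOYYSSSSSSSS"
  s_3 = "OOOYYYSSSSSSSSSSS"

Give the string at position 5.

OOOOOYYYYYSSSSSSSSSSSSSSSSS

Reading off run lengths: O runs 1, 2, 3; Y runs 1, 2, 3; S runs 5, 8, 11 — each is linear in n (n = 1, 2, …).
At n = 5 the blocks have lengths 5, 5, 17.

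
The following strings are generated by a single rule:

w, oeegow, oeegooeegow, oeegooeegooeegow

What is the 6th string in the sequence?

oeegooeegooeegooeegooeegow

Every step adds oeego at the front: s(k+1) = oeego·s(k).
From oeegooeegooeegow, 2 further steps: oeegooeegooeegow → oeegooeegooeegooeegow → (answer).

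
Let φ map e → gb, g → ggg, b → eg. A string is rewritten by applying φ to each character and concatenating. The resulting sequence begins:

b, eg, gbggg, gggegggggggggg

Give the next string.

Applying the rule to each of the 14 symbols of gggegggggggggg gives the pieces ggg ggg ggg gb ggg ggg ggg ggg ggg ggg ggg ggg ggg ggg, which concatenate to the answer.

ggggggggggbgggggggggggggggggggggggggggggg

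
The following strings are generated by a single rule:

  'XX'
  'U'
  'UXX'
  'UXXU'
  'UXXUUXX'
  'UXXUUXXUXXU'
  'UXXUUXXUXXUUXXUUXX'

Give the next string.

From term 3 onward, concatenate the last term with the second-to-last: U·XX = UXX, UXX·U = UXXU, …
Continuing: UXXUUXXUXXUUXXUUXX · UXXUUXXUXXU gives term 8.

UXXUUXXUXXUUXXUUXXUXXUUXXUXXU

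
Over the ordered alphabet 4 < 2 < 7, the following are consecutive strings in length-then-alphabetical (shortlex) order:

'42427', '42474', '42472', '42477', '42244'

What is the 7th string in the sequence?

42247

Stepping forward 2 times from 42244: 42244 → 42242, then the target.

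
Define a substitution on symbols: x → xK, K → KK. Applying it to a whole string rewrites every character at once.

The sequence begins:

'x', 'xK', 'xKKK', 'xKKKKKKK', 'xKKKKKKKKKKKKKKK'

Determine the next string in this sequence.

xKKKKKKKKKKKKKKKKKKKKKKKKKKKKKKK

Applying the rule to each of the 16 symbols of xKKKKKKKKKKKKKKK gives the pieces xK KK KK KK KK KK KK KK KK KK KK KK KK KK KK KK, which concatenate to the answer.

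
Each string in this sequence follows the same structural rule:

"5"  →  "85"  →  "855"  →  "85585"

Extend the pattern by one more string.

This is a Fibonacci-style word recurrence s(k) = s(k−1)·s(k−2): e.g. 85·5 = 855.
Continuing: 85585 · 855 gives term 5.

85585855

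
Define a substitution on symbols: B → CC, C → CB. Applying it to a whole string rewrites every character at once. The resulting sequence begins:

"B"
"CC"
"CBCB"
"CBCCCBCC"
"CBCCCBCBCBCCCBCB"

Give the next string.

Applying the rule to each of the 16 symbols of CBCCCBCBCBCCCBCB gives the pieces CB CC CB CB CB CC CB CC CB CC CB CB CB CC CB CC, which concatenate to the answer.

CBCCCBCBCBCCCBCCCBCCCBCBCBCCCBCC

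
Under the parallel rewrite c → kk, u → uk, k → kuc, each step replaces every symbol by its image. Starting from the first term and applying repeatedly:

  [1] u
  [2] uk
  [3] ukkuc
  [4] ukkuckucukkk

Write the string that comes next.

ukkuckucukkkkucukkkukkuckuckuc

Rewriting each symbol of ukkuckucukkk: u→uk, k→kuc, k→kuc, u→uk, c→kk, k→kuc, u→uk, c→kk, u→uk, k→kuc, k→kuc, k→kuc, which concatenates to uk kuc kuc uk kk kuc uk kk uk kuc kuc kuc.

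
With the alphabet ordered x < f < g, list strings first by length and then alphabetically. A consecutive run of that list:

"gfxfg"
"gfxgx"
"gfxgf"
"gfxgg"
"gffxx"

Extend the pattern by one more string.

Treat gffxx as a base-3 numeral over the given alphabet and add one, carrying through any trailing g's.

gffxf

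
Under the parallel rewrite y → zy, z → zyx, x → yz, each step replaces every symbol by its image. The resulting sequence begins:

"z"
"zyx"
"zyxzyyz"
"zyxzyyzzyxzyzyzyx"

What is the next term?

Rewriting the 17 symbols of zyxzyyzzyxzyzyzyx one by one yields zyx zy yz zyx zy zy zyx zyx zy yz zyx zy zyx zy zyx zy yz; concatenated:

zyxzyyzzyxzyzyzyxzyxzyyzzyxzyzyxzyzyxzyyz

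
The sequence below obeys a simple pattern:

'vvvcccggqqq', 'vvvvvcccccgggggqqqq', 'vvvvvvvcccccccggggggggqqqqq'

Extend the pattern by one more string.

Reading off run lengths: v runs 3, 5, 7; c runs 3, 5, 7; g runs 2, 5, 8; q runs 3, 4, 5 — each is linear in n (n = 1, 2, …).
Setting n = 4 gives 9, 9, 11, 6 characters in each block.

vvvvvvvvvcccccccccgggggggggggqqqqqq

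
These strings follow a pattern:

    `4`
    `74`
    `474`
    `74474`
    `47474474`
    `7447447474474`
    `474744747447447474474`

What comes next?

7447447474474474744747447447474474

From term 3 onward, concatenate the second-to-last term with the last: 4·74 = 474, 74·474 = 74474, …
The next term joins 7447447474474 and 474744747447447474474.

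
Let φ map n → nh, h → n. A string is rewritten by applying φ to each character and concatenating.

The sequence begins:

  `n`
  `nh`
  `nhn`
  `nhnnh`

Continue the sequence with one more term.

nhnnhnhn

Expanding nhnnh: n→nh, h→n, n→nh, n→nh, h→n. Concatenated: nh n nh nh n.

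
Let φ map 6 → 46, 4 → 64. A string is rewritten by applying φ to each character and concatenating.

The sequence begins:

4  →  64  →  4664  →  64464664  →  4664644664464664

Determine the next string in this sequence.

64464664466464464664644664464664

Replace each of the 16 characters of 4664644664464664 in place — 64 46 46 64 46 64 64 46 46 64 64 46 64 46 46 64 — and concatenate.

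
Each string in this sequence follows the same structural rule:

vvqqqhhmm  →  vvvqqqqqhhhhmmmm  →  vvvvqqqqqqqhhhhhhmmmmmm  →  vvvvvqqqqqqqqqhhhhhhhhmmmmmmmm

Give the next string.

Reading off run lengths: v runs 2, 3, 4, 5; q runs 3, 5, 7, 9; h runs 2, 4, 6, 8; m runs 2, 4, 6, 8 — each is linear in n (n = 1, 2, …).
At n = 5 the blocks have lengths 6, 11, 10, 10.

vvvvvvqqqqqqqqqqqhhhhhhhhhhmmmmmmmmmm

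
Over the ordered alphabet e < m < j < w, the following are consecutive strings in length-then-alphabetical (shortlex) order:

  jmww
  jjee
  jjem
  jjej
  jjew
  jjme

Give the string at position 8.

jjmj

Advancing 2 positions from jjme through jjme → jjmm reaches term 8.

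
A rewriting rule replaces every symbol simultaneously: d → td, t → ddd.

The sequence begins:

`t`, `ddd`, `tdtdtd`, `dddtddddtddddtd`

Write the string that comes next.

tdtdtddddtdtdtdtddddtdtdtdtddddtd

Applying the rule to each of the 15 symbols of dddtddddtddddtd gives the pieces td td td ddd td td td td ddd td td td td ddd td, which concatenate to the answer.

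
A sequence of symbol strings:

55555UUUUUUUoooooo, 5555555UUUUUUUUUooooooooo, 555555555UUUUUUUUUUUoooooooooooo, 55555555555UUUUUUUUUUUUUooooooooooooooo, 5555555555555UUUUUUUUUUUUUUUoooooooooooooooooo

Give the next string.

The n-th term is 2n+1 5's then 2n+3 U's then 3n o's, where the shown terms are n = 2, 3, 4, 5, 6.
For the next term, n = 7, so the run lengths are 15, 17, 21.

555555555555555UUUUUUUUUUUUUUUUUooooooooooooooooooooo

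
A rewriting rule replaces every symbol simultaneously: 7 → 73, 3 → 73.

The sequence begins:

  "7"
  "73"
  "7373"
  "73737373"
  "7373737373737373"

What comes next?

Rewriting the 16 symbols of 7373737373737373 one by one yields 73 73 73 73 73 73 73 73 73 73 73 73 73 73 73 73; concatenated:

73737373737373737373737373737373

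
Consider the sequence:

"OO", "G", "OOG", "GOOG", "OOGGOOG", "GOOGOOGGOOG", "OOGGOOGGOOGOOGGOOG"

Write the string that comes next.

From term 3 onward, concatenate the second-to-last term with the last: OO·G = OOG, G·OOG = GOOG, …
Continuing: GOOGOOGGOOG · OOGGOOGGOOGOOGGOOG gives term 8.

GOOGOOGGOOGOOGGOOGGOOGOOGGOOG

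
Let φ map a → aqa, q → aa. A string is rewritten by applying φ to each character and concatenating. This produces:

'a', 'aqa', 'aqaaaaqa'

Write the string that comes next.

Rewriting each symbol of aqaaaaqa: a→aqa, q→aa, a→aqa, a→aqa, a→aqa, a→aqa, q→aa, a→aqa, which concatenates to aqa aa aqa aqa aqa aqa aa aqa.

aqaaaaqaaqaaqaaqaaaaqa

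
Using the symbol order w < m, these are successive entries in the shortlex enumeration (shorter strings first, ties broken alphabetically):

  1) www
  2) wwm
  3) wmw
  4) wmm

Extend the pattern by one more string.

mww

Find the rightmost character of wmm below m, bump it to the next letter, and reset everything to its right to w.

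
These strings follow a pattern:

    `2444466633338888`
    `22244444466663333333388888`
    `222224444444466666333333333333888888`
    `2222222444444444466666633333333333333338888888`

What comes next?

22222222244444444444466666663333333333333333333388888888

Reading off run lengths: 2 runs 1, 3, 5, 7; 4 runs 4, 6, 8, 10; 6 runs 3, 4, 5, 6; 3 runs 4, 8, 12, 16; 8 runs 4, 5, 6, 7 — each is linear in n (n = 1, 2, …).
At n = 5 the blocks have lengths 9, 12, 7, 20, 8.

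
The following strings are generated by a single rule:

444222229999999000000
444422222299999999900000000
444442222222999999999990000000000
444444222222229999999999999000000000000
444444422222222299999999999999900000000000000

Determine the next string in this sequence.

Term n consists of n 4's, followed by n+2 2's, followed by 2n+1 9's, followed by 2n 0's, where the shown terms are n = 3, 4, 5, 6, 7.
For the next term, n = 8, so the run lengths are 8, 10, 17, 16.

444444442222222222999999999999999990000000000000000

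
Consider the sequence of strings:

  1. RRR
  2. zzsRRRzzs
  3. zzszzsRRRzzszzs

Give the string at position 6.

Each term wraps the previous one in zzs on the left and zzs on the right.
From zzszzsRRRzzszzs, 3 further steps: zzszzsRRRzzszzs → zzszzszzsRRRzzszzszzs → zzszzszzszzsRRRzzszzszzszzs → (answer).

zzszzszzszzszzsRRRzzszzszzszzszzs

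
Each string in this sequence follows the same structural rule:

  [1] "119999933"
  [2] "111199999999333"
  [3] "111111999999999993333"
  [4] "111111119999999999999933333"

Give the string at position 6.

111111111111999999999999999999993333333

The n-th term is 2n 1's then 3n+2 9's then n+1 3's (n = 1, 2, …).
At n = 6 the blocks have lengths 12, 20, 7.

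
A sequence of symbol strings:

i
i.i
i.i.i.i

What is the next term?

Each string is two copies of the previous one joined by '.'.
One more doubling of i.i.i.i gives the answer.

i.i.i.i.i.i.i.i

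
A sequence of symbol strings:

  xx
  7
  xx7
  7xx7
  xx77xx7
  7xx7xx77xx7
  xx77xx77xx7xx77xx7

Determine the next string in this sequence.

7xx7xx77xx7xx77xx77xx7xx77xx7

From term 3 onward, concatenate the second-to-last term with the last: xx·7 = xx7, 7·xx7 = 7xx7, …
So term 8 is 7xx7xx77xx7·xx77xx77xx7xx77xx7.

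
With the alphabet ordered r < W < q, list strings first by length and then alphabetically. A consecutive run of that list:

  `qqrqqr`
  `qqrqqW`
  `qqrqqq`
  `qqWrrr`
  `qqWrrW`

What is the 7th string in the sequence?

qqWrWr

Advancing 2 positions from qqWrrW through qqWrrW → qqWrrq reaches term 7.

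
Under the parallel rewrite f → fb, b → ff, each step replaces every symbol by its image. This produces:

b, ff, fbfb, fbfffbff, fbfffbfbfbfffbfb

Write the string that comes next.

φ(fbfffbfbfbfffbfb) expands symbol-by-symbol to fb ff fb fb fb ff fb ff fb ff fb fb fb ff fb ff; joining the 16 pieces gives the next term.

fbfffbfbfbfffbfffbfffbfbfbfffbff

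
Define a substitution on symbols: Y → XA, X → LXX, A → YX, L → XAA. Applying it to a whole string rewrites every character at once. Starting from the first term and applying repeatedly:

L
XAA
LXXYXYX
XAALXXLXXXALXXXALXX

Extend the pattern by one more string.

Rewriting the 19 symbols of XAALXXLXXXALXXXALXX one by one yields LXX YX YX XAA LXX LXX XAA LXX LXX LXX YX XAA LXX LXX LXX YX XAA LXX LXX; concatenated:

LXXYXYXXAALXXLXXXAALXXLXXLXXYXXAALXXLXXLXXYXXAALXXLXX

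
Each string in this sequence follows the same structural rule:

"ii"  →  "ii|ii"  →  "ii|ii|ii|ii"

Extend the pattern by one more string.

s(k+1) = s(k)·|·s(k) — each term doubles the last with '|' between the halves.
One more doubling of ii|ii|ii|ii gives the answer.

ii|ii|ii|ii|ii|ii|ii|ii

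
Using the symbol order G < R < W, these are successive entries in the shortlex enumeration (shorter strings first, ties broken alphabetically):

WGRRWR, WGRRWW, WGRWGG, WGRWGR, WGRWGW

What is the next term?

WGRWRG

Treat WGRWGW as a base-3 numeral over the given alphabet and add one, carrying through any trailing W's.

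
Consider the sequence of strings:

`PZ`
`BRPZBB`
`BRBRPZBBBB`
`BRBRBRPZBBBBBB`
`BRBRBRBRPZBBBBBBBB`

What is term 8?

BRBRBRBRBRBRBRPZBBBBBBBBBBBBBB

Every step adds BR to the front and BB to the end of the previous string.
From BRBRBRBRPZBBBBBBBB, 3 further steps: BRBRBRBRPZBBBBBBBB → BRBRBRBRBRPZBBBBBBBBBB → BRBRBRBRBRBRPZBBBBBBBBBBBB → (answer).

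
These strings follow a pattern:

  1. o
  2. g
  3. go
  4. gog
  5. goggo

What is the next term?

goggogog

From term 3 onward, concatenate the last term with the second-to-last: g·o = go, go·g = gog, …
So term 6 is goggo·gog.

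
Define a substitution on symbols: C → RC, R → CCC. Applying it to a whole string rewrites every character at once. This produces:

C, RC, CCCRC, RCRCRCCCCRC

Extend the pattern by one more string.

CCCRCCCCRCCCCRCRCRCRCCCCRC

Apply φ to RCRCRCCCCRC symbol by symbol: R→CCC, C→RC, R→CCC, C→RC, R→CCC, C→RC, C→RC, C→RC, C→RC, R→CCC, C→RC; joined: CCC RC CCC RC CCC RC RC RC RC CCC RC.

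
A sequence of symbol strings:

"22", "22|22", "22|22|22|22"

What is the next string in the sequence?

22|22|22|22|22|22|22|22

s(k+1) = s(k)·|·s(k) — each term doubles the last with '|' between the halves.
One more doubling of 22|22|22|22 gives the answer.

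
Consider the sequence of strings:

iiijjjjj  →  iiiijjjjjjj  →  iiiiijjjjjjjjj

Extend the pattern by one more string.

iiiiiijjjjjjjjjjj

The n-th term is n+1 i's then 2n+1 j's, where the shown terms are n = 2, 3, 4.
For the next term, n = 5, so the run lengths are 6, 11.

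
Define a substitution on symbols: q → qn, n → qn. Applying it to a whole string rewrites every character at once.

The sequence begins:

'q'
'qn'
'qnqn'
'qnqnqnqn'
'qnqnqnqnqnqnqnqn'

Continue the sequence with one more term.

Replace each of the 16 characters of qnqnqnqnqnqnqnqn in place — qn qn qn qn qn qn qn qn qn qn qn qn qn qn qn qn — and concatenate.

qnqnqnqnqnqnqnqnqnqnqnqnqnqnqnqn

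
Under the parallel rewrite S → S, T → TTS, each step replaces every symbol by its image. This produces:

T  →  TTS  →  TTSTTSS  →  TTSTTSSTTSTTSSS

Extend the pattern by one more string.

TTSTTSSTTSTTSSSTTSTTSSTTSTTSSSS

Applying the rule to each of the 15 symbols of TTSTTSSTTSTTSSS gives the pieces TTS TTS S TTS TTS S S TTS TTS S TTS TTS S S S, which concatenate to the answer.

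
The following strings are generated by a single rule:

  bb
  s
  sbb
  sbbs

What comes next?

sbbssbb

Each term (from the third on) is the previous term followed by the one before it: term 3 = s·bb = sbb.
The next term joins sbbs and sbb.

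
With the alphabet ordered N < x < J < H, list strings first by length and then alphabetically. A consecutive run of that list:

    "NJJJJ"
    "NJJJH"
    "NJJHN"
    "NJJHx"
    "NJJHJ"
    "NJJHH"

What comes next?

Treat NJJHH as a base-4 numeral over the given alphabet and add one, carrying through any trailing H's.

NJHNN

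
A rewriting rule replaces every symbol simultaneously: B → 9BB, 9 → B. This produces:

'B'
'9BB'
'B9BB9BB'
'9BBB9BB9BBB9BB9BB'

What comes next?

B9BB9BB9BBB9BB9BBB9BB9BB9BBB9BB9BBB9BB9BB

Applying the rule to each of the 17 symbols of 9BBB9BB9BBB9BB9BB gives the pieces B 9BB 9BB 9BB B 9BB 9BB B 9BB 9BB 9BB B 9BB 9BB B 9BB 9BB, which concatenate to the answer.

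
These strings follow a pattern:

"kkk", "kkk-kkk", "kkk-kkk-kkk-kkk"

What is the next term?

kkk-kkk-kkk-kkk-kkk-kkk-kkk-kkk

Each string is two copies of the previous one joined by '-'.
One more doubling of kkk-kkk-kkk-kkk gives the answer.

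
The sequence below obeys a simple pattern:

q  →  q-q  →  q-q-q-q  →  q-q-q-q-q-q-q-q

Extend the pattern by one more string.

q-q-q-q-q-q-q-q-q-q-q-q-q-q-q-q

Each string is two copies of the previous one joined by '-'.
So the next term is two copies of q-q-q-q-q-q-q-q with '-' between the halves.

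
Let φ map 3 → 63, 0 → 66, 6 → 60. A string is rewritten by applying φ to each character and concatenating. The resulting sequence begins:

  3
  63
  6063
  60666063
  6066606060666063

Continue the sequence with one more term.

60666060606660666066606060666063

Applying the rule to each of the 16 symbols of 6066606060666063 gives the pieces 60 66 60 60 60 66 60 66 60 66 60 60 60 66 60 63, which concatenate to the answer.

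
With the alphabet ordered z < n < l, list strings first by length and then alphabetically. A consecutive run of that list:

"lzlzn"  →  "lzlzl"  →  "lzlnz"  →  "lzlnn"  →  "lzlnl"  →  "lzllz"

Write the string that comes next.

lzlln

Treat lzllz as a base-3 numeral over the given alphabet and add one, carrying through any trailing l's.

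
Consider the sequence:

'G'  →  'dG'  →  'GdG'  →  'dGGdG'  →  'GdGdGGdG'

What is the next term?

dGGdGGdGdGGdG

This is a Fibonacci-style word recurrence s(k) = s(k−2)·s(k−1): e.g. G·dG = GdG.
The next term joins dGGdG and GdGdGGdG.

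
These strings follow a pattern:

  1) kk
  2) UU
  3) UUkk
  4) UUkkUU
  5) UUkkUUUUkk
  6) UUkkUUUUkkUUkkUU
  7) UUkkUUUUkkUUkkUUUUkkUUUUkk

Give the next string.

From term 3 onward, concatenate the last term with the second-to-last: UU·kk = UUkk, UUkk·UU = UUkkUU, …
The next term joins UUkkUUUUkkUUkkUUUUkkUUUUkk and UUkkUUUUkkUUkkUU.

UUkkUUUUkkUUkkUUUUkkUUUUkkUUkkUUUUkkUUkkUU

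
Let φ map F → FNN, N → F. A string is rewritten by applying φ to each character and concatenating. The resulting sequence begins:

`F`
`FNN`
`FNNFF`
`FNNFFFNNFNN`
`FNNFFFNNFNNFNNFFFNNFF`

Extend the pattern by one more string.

Replace each of the 21 characters of FNNFFFNNFNNFNNFFFNNFF in place — FNN F F FNN FNN FNN F F FNN F F FNN F F FNN FNN FNN F F FNN FNN — and concatenate.

FNNFFFNNFNNFNNFFFNNFFFNNFFFNNFNNFNNFFFNNFNN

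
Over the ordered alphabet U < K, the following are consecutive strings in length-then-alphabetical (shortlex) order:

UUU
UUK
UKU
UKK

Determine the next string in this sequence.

Treat UKK as a base-2 numeral over the given alphabet and add one, carrying through any trailing K's.

KUU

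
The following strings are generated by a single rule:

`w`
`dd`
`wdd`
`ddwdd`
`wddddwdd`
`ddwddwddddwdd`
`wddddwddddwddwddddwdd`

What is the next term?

Each term (from the third on) is the two preceding terms concatenated in order: term 3 = w·dd = wdd.
Continuing: ddwddwddddwdd · wddddwddddwddwddddwdd gives term 8.

ddwddwddddwddwddddwddddwddwddddwdd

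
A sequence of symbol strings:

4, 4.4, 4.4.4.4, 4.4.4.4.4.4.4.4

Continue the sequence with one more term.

Every step duplicates the string with '.' between the halves.
One more doubling of 4.4.4.4.4.4.4.4 gives the answer.

4.4.4.4.4.4.4.4.4.4.4.4.4.4.4.4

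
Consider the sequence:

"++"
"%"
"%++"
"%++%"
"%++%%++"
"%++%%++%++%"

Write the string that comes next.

This is a Fibonacci-style word recurrence s(k) = s(k−1)·s(k−2): e.g. %·++ = %++.
Continuing: %++%%++%++% · %++%%++ gives term 7.

%++%%++%++%%++%%++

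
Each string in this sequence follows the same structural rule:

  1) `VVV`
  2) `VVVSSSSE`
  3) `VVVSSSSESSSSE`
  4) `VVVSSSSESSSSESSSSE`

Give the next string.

The strings grow by a fixed suffix SSSSE each time.
Applying this once more to VVVSSSSESSSSESSSSE:

VVVSSSSESSSSESSSSESSSSE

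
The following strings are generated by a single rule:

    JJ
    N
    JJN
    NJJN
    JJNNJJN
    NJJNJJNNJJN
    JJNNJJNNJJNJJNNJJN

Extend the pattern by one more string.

Each term (from the third on) is the two preceding terms concatenated in order: term 3 = JJ·N = JJN.
The next term joins NJJNJJNNJJN and JJNNJJNNJJNJJNNJJN.

NJJNJJNNJJNJJNNJJNNJJNJJNNJJN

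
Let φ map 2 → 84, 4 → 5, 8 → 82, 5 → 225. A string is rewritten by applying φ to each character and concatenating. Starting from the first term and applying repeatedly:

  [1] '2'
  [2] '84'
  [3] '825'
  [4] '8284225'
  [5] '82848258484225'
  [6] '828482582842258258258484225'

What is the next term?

Applying the rule to each of the 27 symbols of 828482582842258258258484225 gives the pieces 82 84 82 5 82 84 225 82 84 82 5 84 84 225 82 84 225 82 84 225 82 5 82 5 84 84 225, which concatenate to the answer.

8284825828422582848258484225828422582842258258258484225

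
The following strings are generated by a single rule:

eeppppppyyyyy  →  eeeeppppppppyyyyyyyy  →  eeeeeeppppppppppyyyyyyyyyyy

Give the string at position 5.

Each string has the form e^{2n-2} p^{2n+2} y^{3n-1}, where the shown terms are n = 2, 3, 4.
Setting n = 6 gives 10, 14, 17 characters in each block.

eeeeeeeeeeppppppppppppppyyyyyyyyyyyyyyyyy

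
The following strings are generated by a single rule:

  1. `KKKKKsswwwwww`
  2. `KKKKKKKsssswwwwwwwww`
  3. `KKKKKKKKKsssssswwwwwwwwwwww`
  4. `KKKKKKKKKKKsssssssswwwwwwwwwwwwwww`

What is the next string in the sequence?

Reading off run lengths: K runs 5, 7, 9, 11; s runs 2, 4, 6, 8; w runs 6, 9, 12, 15 — each is linear in n, where the shown terms are n = 2, 3, 4, 5.
For the next term, n = 6, so the run lengths are 13, 10, 18.

KKKKKKKKKKKKKsssssssssswwwwwwwwwwwwwwwwww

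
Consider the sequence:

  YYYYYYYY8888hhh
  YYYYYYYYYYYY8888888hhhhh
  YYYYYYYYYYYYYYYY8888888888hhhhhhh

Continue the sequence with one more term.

YYYYYYYYYYYYYYYYYYYY8888888888888hhhhhhhhh

Term n consists of 4n Y's, followed by 3n-2 8's, followed by 2n-1 h's, where the shown terms are n = 2, 3, 4.
Setting n = 5 gives 20, 13, 9 characters in each block.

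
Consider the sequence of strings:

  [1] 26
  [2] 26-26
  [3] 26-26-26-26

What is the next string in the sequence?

Each string is two copies of the previous one joined by '-'.
Doubling 26-26-26-26 with '-' between the halves:

26-26-26-26-26-26-26-26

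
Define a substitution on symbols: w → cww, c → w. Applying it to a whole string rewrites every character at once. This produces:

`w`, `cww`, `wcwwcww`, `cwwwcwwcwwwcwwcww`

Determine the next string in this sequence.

wcwwcwwcwwwcwwcwwwcwwcwwcwwwcwwcwwwcwwcww

Applying the rule to each of the 17 symbols of cwwwcwwcwwwcwwcww gives the pieces w cww cww cww w cww cww w cww cww cww w cww cww w cww cww, which concatenate to the answer.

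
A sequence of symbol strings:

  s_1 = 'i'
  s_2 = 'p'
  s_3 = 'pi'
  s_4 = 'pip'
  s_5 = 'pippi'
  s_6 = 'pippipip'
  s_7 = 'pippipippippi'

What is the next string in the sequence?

pippipippippipippipip

This is a Fibonacci-style word recurrence s(k) = s(k−1)·s(k−2): e.g. p·i = pi.
So term 8 is pippipippippi·pippipip.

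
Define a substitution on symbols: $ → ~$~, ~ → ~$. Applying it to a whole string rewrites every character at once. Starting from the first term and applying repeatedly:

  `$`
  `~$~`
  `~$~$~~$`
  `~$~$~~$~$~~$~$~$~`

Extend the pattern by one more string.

~$~$~~$~$~~$~$~$~~$~$~~$~$~$~~$~$~~$~$~~$

φ(~$~$~~$~$~~$~$~$~) expands symbol-by-symbol to ~$ ~$~ ~$ ~$~ ~$ ~$ ~$~ ~$ ~$~ ~$ ~$ ~$~ ~$ ~$~ ~$ ~$~ ~$; joining the 17 pieces gives the next term.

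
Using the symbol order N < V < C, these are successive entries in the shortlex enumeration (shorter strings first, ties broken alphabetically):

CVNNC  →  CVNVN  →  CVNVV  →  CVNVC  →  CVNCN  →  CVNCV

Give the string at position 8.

Continuing the enumeration 2 steps past CVNCV: CVNCV → CVNCC → (answer).

CVVNN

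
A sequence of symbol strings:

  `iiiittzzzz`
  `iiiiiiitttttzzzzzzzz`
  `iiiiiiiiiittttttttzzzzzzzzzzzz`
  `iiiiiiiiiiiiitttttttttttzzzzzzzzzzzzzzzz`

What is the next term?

iiiiiiiiiiiiiiiittttttttttttttzzzzzzzzzzzzzzzzzzzz

Term n consists of 3n+1 i's, followed by 3n-1 t's, followed by 4n z's (n = 1, 2, …).
Setting n = 5 gives 16, 14, 20 characters in each block.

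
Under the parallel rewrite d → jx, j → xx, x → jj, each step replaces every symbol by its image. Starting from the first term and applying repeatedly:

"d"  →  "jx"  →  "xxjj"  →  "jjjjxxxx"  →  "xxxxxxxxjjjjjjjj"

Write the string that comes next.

Replace each of the 16 characters of xxxxxxxxjjjjjjjj in place — jj jj jj jj jj jj jj jj xx xx xx xx xx xx xx xx — and concatenate.

jjjjjjjjjjjjjjjjxxxxxxxxxxxxxxxx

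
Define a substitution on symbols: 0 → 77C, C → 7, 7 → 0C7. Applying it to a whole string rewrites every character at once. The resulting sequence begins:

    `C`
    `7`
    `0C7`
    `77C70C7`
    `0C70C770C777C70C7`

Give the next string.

77C70C777C70C70C777C70C70C70C770C777C70C7

Replace each of the 17 characters of 0C70C770C777C70C7 in place — 77C 7 0C7 77C 7 0C7 0C7 77C 7 0C7 0C7 0C7 7 0C7 77C 7 0C7 — and concatenate.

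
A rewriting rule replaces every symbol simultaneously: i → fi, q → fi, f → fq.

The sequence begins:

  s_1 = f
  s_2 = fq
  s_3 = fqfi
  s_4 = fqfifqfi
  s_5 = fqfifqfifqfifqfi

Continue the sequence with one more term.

Rewriting the 16 symbols of fqfifqfifqfifqfi one by one yields fq fi fq fi fq fi fq fi fq fi fq fi fq fi fq fi; concatenated:

fqfifqfifqfifqfifqfifqfifqfifqfi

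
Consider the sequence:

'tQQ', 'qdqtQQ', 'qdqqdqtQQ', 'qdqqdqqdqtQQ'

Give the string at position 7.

qdqqdqqdqqdqqdqqdqtQQ

The strings grow by a fixed prefix qdq each time.
From qdqqdqqdqtQQ, 3 further steps: qdqqdqqdqtQQ → qdqqdqqdqqdqtQQ → qdqqdqqdqqdqqdqtQQ → (answer).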